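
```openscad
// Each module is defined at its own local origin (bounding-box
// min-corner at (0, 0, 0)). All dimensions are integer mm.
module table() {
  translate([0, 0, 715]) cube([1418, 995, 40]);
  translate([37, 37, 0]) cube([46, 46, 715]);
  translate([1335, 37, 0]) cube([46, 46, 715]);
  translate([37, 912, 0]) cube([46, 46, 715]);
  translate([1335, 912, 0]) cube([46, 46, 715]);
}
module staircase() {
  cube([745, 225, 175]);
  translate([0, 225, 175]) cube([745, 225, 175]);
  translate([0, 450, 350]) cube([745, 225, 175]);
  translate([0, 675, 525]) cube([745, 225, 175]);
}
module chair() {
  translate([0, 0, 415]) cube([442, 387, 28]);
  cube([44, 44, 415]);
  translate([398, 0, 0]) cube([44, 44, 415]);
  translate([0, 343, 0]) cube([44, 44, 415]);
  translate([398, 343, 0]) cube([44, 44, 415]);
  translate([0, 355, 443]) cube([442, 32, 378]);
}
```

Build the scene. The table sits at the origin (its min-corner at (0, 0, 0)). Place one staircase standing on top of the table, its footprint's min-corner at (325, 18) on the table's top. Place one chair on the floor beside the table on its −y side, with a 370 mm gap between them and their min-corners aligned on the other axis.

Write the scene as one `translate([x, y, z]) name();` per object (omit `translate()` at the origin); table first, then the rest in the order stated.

table();
translate([325, 18, 755]) staircase();
translate([0, -757, 0]) chair();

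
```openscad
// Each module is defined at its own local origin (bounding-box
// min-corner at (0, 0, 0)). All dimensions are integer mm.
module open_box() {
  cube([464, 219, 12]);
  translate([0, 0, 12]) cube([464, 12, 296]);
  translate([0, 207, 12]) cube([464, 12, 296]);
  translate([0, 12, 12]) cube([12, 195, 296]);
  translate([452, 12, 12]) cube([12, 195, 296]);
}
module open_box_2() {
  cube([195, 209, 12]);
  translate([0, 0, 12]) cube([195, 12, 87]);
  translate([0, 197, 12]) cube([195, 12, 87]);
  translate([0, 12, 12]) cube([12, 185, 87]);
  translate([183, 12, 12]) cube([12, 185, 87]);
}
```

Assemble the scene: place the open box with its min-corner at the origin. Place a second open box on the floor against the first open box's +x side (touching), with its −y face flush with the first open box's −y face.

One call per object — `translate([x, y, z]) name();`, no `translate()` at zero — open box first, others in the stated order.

open_box();
translate([464, 0, 0]) open_box_2();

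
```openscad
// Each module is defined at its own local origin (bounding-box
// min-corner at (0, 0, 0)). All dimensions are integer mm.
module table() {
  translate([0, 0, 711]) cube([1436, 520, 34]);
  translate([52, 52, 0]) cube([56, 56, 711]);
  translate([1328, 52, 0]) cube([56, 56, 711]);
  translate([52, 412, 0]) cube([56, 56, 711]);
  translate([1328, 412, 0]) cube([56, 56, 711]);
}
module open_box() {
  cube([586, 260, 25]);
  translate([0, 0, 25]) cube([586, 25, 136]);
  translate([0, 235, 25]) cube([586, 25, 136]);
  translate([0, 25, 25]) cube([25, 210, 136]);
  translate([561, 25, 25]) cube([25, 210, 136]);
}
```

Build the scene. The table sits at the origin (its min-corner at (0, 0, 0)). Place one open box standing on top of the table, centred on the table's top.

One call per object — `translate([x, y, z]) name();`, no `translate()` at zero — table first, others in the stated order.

table();
translate([425, 130, 745]) open_box();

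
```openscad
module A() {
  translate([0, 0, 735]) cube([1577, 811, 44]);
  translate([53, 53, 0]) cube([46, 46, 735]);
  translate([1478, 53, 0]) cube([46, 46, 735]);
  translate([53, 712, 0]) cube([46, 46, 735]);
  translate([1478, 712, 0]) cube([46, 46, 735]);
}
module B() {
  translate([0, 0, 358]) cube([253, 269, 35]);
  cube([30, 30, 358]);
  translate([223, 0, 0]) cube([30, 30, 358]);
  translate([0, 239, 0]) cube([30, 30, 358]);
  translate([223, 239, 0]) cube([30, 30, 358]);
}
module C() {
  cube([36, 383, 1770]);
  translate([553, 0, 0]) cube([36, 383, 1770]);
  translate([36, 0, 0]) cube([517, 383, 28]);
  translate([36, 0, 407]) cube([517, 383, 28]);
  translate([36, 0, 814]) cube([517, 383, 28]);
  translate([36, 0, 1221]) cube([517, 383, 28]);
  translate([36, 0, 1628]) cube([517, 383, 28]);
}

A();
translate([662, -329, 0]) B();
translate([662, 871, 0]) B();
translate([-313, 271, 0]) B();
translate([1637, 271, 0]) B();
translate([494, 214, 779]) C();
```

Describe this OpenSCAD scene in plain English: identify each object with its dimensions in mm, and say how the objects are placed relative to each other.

A is a table with a 1577×811 mm rectangular top, 44 mm thick, top surface at z = 779 mm, supported by four 46×46 mm square legs, each inset 53 mm from the nearest pair of top edges, running from the floor.

B is a four-legged stool. The seat is 253×269 mm, 35 mm thick, top at z = 393 mm. It stands on four square legs, each 30×30 mm in cross-section, from z = 0 to the seat underside, each flush with a corner of the seat.

C is an open bookshelf. Two side panels, each 36 mm thick, 383 mm deep and 1770 mm tall, stand 589 mm apart (outside-to-outside). Between them sit 5 shelves, each 28 mm thick and 383 mm deep, spanning the full gap between the sides. The bottom shelf rests on the floor (its underside at z = 0) and the clear gap between one shelf's top and the next shelf's underside is 379 mm.

Four stools sit around the table at the −y, +y, −x, +x sides. The bookshelf is on top of the table, centred.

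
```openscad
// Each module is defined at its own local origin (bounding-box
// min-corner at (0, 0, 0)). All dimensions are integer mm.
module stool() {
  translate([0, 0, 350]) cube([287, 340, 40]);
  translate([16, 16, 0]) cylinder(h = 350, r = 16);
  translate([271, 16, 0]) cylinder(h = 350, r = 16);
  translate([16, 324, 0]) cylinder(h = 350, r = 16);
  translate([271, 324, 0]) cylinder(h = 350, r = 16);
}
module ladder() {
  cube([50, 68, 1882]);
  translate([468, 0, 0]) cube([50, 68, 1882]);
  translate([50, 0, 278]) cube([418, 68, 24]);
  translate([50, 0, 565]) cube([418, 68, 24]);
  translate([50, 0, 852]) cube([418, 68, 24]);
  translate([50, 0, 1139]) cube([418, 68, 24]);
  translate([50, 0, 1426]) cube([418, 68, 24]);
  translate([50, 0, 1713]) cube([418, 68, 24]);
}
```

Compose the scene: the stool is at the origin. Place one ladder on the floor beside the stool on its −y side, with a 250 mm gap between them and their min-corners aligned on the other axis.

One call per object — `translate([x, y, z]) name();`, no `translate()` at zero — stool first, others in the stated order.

stool();
translate([0, -318, 0]) ladder();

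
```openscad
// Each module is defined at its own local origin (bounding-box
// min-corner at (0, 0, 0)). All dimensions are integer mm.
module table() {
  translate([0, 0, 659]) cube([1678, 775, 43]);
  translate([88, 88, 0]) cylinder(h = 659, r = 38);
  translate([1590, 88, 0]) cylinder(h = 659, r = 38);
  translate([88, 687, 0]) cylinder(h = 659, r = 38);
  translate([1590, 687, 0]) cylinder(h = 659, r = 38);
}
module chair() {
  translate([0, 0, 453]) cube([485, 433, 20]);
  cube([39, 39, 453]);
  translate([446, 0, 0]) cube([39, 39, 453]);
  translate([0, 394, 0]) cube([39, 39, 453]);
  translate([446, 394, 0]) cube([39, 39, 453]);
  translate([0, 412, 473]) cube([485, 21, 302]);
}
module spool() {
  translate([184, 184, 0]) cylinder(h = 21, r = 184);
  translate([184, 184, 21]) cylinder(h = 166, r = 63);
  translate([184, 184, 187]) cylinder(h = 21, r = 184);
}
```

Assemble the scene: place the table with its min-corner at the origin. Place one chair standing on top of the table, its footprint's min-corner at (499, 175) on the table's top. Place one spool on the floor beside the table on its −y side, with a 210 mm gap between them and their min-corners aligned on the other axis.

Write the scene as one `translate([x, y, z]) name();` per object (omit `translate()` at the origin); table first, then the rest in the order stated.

table();
translate([499, 175, 702]) chair();
translate([0, -578, 0]) spool();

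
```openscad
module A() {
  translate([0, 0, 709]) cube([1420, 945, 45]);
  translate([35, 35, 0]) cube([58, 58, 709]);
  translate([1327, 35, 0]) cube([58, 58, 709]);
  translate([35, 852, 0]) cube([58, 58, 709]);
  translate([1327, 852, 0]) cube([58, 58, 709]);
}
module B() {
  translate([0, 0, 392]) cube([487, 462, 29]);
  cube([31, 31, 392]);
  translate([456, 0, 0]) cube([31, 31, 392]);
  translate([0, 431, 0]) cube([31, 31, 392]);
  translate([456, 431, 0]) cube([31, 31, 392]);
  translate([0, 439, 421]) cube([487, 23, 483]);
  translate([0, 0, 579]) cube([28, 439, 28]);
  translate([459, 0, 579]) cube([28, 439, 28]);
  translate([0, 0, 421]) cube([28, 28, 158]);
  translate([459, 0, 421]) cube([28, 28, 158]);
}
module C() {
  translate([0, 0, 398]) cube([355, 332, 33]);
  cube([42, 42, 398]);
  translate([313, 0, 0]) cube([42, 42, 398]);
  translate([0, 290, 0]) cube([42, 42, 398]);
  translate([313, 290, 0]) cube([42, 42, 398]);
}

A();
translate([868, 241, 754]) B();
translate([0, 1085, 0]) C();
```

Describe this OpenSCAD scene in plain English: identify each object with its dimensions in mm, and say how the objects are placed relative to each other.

A is a table with a 1420×945 mm rectangular top, 45 mm thick, top surface at z = 754 mm, supported by four 58×58 mm square legs, each inset 35 mm from the nearest pair of top edges, running from the floor.

B is a chair. The seat is a 487×462×29 mm slab with its top at z = 421 mm, on four 31×31 mm corner legs (flush with the seat edges, standing on z = 0). A flat backrest 23 mm thick, 483 mm tall, spans the full seat width and rises from the seat top along its +y edge, rear face flush with the rear of the seat. Two armrests of 28×28 mm section run along each side from the seat's front edge to the front of the backrest, top faces 186 mm above the seat top and outer faces flush with the seat's x-edges; a 28×28 mm post under the front of each armrest stands on the seat at the front corner.

C is a four-legged stool. The seat is 355×332 mm, 33 mm thick, top at z = 431 mm. It stands on four square legs, each 42×42 mm in cross-section, from z = 0 to the seat underside, each flush with a corner of the seat.

The chair is on top of the table. The stool is on the floor beside the table on its +y side.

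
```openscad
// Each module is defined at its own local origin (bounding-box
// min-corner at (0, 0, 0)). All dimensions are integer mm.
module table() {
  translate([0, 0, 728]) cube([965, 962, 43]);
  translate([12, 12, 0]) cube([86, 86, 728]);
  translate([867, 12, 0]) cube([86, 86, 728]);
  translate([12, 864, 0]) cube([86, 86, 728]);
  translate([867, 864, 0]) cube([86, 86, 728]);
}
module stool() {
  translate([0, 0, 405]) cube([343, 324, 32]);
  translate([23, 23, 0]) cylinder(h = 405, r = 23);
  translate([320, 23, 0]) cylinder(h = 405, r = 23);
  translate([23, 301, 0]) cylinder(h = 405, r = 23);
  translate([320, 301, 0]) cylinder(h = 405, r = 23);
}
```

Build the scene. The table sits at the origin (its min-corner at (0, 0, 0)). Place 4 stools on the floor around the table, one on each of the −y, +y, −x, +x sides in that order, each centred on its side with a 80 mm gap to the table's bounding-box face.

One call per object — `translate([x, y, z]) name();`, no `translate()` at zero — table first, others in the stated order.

table();
translate([311, -404, 0]) stool();
translate([311, 1042, 0]) stool();
translate([-423, 319, 0]) stool();
translate([1045, 319, 0]) stool();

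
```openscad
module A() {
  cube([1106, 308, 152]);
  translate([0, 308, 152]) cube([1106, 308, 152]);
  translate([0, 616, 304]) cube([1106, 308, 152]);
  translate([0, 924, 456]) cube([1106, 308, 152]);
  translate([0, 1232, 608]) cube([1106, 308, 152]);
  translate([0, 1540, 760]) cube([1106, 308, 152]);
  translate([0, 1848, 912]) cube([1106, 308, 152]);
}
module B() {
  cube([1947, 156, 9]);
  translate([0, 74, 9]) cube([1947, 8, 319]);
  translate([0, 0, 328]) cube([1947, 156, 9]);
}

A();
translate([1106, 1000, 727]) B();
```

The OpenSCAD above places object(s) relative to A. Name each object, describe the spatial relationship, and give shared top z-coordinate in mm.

Both tops at z = 1064 mm.

A is a staircase. B is an I-beam. The I-beam is beside the staircase with their tops flush at z = 1064. The shared top z-coordinate is 1064 mm.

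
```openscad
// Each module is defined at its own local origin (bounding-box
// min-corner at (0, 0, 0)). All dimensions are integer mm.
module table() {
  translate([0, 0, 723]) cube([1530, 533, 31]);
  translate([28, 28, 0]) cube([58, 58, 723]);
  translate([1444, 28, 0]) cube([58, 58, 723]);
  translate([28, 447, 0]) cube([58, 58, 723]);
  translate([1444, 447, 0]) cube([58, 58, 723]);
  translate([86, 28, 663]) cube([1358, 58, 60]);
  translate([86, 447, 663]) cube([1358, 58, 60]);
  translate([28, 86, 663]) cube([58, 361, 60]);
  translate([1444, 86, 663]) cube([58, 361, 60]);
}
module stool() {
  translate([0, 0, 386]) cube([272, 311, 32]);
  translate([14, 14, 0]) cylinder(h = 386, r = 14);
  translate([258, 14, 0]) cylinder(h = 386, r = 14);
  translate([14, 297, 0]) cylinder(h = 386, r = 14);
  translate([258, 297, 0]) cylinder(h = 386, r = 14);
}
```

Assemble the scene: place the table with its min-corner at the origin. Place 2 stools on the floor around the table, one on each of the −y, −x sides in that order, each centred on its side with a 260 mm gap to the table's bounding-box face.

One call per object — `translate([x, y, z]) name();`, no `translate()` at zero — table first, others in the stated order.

table();
translate([629, -571, 0]) stool();
translate([-532, 111, 0]) stool();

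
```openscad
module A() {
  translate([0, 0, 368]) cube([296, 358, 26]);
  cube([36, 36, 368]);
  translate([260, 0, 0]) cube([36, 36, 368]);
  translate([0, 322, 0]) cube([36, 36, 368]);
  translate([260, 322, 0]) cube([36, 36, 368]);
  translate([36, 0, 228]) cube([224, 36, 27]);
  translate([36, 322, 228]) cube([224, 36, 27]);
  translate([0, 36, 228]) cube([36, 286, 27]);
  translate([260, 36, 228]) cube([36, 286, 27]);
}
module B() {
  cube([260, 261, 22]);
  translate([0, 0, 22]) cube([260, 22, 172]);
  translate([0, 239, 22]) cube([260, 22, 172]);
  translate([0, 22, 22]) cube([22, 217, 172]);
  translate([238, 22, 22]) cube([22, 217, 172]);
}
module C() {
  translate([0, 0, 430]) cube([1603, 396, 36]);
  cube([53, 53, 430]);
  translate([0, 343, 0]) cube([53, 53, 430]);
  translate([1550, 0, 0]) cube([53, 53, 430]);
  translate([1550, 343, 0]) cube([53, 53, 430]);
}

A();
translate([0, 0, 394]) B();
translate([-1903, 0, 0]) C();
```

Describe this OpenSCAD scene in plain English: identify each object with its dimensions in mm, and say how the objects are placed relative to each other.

A is a four-legged stool. The seat is a 296×358×26 mm slab whose top surface is at z = 394 mm; four square legs, each 36×36 mm in cross-section, run from the floor (z = 0) to the underside of the seat, each flush with a corner of the seat. Four stretchers, 36 mm wide and 27 mm tall, connect adjacent legs with their undersides at z = 228 mm, each running between the inner faces of the legs it joins and aligned with the legs' outer faces on the other axis.

B is an open-topped rectangular box: outside dimensions 260×261×194 mm, with a uniform wall and base thickness of 22 mm. The base is a full 260×261 slab on the floor; four walls sit on top of the base. The front and back walls (the −y and +y sides) span the full width; the two side walls fit between them.

C is a bench: a 1603×396 mm seat slab, 36 mm thick, top at z = 466 mm, on four 53×53 mm square legs flush with the seat corners and standing on z = 0.

The open box is on top of the stool. The bench is on the floor beside the stool on its −x side.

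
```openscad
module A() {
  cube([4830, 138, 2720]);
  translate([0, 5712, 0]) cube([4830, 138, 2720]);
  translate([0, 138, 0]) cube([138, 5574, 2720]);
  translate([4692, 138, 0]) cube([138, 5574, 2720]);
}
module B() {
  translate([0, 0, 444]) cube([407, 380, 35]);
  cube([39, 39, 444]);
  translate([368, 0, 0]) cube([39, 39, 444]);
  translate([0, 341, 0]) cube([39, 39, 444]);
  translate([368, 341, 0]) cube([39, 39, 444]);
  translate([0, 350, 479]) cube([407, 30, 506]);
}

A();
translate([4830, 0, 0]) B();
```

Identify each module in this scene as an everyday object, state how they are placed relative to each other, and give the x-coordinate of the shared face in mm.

The house frame's +x face and the chair's −x face are both at x = 4830 mm.

A is a house frame. B is a chair. The chair is against the house frame's +x side, with their −y faces flush. The x-coordinate of the shared face is 4830 mm.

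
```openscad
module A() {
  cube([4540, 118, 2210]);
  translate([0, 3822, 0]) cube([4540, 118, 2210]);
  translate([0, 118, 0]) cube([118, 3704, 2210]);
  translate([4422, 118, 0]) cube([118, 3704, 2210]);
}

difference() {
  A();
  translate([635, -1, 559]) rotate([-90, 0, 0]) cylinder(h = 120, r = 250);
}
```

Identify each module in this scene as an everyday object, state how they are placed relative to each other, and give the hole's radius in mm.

The subtracted cylinder has r = 250 mm.

A is a house frame. The house frame has a circular hole through its front wall. The hole's radius is 250 mm.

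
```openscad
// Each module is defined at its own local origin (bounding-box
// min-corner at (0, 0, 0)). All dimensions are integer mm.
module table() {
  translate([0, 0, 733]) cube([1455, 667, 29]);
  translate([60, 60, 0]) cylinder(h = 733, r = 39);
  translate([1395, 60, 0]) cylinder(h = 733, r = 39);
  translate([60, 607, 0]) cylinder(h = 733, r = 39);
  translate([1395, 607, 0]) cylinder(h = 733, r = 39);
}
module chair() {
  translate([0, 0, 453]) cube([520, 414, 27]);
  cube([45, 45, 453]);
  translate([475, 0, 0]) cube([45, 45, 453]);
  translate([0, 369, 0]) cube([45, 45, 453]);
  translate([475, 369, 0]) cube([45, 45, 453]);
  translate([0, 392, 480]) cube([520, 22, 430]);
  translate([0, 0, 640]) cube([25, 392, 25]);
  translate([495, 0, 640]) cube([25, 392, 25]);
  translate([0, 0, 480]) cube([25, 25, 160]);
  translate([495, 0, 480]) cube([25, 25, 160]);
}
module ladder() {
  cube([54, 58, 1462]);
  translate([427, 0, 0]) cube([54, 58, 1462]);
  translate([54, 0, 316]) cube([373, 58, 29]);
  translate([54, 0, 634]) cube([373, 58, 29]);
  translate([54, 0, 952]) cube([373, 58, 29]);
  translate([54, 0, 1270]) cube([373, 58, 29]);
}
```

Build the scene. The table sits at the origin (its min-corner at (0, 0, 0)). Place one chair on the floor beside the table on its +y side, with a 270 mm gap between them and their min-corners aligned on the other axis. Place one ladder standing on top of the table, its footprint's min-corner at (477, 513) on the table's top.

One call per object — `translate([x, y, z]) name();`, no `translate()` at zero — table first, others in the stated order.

table();
translate([0, 937, 0]) chair();
translate([477, 513, 762]) ladder();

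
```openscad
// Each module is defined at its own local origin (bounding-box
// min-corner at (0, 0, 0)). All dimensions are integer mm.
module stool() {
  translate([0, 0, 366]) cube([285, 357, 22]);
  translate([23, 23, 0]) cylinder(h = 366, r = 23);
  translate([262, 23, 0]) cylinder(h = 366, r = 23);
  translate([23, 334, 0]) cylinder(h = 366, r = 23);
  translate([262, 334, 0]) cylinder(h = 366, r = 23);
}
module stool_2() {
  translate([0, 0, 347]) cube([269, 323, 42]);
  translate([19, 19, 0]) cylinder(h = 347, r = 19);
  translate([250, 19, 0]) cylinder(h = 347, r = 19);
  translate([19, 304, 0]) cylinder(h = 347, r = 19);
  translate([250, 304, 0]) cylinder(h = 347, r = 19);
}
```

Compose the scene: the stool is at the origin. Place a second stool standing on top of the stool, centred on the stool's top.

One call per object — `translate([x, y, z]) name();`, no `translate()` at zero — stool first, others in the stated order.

stool();
translate([8, 17, 388]) stool_2();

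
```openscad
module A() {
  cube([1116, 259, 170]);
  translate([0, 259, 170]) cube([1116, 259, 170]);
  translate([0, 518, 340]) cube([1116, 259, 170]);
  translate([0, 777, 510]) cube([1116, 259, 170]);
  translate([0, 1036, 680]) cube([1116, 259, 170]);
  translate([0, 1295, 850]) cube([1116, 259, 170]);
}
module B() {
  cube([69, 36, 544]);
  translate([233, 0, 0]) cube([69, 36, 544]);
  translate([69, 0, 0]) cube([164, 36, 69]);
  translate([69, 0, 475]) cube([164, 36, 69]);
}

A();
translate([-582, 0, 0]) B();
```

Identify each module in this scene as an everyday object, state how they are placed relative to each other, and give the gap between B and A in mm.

The picture frame's nearest face is 280 mm from the staircase's −x face.

A is a staircase. B is a picture frame. The picture frame is on the floor beside the staircase on its −x side. The gap between the picture frame and the staircase is 280 mm.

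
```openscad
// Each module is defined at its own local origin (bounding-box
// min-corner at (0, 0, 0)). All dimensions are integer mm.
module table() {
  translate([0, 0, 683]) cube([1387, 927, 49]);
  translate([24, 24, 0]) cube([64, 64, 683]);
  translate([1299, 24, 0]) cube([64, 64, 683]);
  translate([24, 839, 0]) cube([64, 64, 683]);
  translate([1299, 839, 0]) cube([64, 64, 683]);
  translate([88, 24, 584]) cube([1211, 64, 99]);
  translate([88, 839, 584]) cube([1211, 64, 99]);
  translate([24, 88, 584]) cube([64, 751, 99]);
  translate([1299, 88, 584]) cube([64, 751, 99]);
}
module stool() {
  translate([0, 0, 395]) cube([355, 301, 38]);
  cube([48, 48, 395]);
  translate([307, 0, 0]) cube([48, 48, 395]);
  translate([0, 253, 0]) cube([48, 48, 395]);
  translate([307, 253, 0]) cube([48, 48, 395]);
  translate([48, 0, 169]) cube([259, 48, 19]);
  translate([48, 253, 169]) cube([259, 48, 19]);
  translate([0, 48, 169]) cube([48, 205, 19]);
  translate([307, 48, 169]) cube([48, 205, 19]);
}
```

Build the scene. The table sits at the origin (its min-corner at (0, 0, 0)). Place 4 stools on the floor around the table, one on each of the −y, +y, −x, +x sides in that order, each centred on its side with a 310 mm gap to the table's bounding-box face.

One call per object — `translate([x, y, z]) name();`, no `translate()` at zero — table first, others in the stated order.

table();
translate([516, -611, 0]) stool();
translate([516, 1237, 0]) stool();
translate([-665, 313, 0]) stool();
translate([1697, 313, 0]) stool();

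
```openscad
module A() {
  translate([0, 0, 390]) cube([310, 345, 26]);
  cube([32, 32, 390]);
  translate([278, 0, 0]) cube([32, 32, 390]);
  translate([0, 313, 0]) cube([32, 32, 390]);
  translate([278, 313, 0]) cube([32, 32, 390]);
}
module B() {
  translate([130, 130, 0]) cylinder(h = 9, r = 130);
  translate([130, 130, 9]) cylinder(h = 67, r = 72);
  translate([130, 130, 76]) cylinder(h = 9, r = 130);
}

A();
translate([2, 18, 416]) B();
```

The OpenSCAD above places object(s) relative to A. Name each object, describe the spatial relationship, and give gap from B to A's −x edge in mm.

A is a stool. B is a spool. The spool is on top of the stool. The gap from the spool to the stool's −x edge is 2 mm.

The spool's min-x is at 2; the stool's min-x is 0; gap = 2 mm.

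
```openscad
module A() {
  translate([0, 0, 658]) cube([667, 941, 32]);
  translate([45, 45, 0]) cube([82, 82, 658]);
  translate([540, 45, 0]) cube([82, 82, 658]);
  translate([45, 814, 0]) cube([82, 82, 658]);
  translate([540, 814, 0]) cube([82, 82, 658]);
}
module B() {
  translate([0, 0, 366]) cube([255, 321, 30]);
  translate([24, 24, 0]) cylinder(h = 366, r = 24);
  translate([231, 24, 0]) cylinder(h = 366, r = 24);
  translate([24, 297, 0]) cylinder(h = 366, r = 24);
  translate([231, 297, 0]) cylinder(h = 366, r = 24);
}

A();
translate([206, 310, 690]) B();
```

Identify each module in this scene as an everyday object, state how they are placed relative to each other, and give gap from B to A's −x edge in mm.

The stool's min-x is at 206; the table's min-x is 0; gap = 206 mm.

A is a table. B is a stool. The stool is on top of the table, centred. The gap from the stool to the table's −x edge is 206 mm.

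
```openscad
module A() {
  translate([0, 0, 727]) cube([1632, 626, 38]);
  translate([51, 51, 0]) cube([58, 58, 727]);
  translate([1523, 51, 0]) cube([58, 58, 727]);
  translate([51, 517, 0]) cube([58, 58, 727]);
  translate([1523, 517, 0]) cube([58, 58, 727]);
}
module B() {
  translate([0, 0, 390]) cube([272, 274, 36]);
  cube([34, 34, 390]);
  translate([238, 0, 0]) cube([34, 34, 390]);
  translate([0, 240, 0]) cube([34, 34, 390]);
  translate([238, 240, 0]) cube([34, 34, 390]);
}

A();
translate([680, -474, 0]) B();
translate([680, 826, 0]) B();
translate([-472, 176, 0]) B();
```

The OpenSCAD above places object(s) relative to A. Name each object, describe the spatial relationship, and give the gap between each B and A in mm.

A is a table. B is a stool. Three stools sit around the table at the −y, +y, −x sides. The gap between each stool and the table is 200 mm.

Each stool's nearest face is 200 mm from the table's bounding box.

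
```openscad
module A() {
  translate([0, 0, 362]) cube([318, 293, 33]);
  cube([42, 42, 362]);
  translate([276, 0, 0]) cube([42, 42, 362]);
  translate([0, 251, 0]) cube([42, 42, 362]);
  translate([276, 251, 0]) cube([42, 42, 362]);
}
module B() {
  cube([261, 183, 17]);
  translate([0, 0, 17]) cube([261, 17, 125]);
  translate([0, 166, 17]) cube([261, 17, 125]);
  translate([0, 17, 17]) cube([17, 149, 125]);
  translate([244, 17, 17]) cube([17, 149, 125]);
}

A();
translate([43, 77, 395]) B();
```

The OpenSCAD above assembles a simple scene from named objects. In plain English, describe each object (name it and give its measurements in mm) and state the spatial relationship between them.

A is a simple wooden stool: a rectangular seat 318 mm (x) by 293 mm (y), 33 mm thick, top face at z = 395 mm, on four square legs, each 42×42 mm in cross-section. The legs rest on z = 0, each flush with a corner of the seat.

B is an open-topped rectangular box: outside dimensions 261×183×142 mm, with a uniform wall and base thickness of 17 mm. The base is a full 261×183 slab on the floor; four walls sit on top of the base. The front and back walls (the −y and +y sides) span the full width; the two side walls fit between them.

The open box is on top of the stool.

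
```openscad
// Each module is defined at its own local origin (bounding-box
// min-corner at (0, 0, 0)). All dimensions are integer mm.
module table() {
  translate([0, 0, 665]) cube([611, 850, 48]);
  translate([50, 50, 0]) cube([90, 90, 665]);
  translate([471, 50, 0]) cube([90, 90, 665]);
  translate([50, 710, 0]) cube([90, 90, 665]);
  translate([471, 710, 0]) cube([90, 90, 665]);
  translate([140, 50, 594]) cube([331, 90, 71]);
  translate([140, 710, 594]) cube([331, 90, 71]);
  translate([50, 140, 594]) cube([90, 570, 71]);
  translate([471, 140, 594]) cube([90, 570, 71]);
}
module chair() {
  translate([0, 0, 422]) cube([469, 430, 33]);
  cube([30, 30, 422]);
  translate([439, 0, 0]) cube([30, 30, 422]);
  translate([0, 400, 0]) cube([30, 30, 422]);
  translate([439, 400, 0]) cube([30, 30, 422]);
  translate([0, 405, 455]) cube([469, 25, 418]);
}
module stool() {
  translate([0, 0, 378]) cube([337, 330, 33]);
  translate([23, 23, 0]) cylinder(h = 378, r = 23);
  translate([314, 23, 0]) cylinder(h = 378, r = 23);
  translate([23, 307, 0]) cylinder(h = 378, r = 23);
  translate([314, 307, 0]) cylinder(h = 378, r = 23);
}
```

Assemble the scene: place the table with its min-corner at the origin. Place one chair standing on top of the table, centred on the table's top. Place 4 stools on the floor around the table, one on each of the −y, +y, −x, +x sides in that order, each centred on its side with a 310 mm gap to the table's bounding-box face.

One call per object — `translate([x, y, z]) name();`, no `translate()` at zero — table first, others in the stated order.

table();
translate([71, 210, 713]) chair();
translate([137, -640, 0]) stool();
translate([137, 1160, 0]) stool();
translate([-647, 260, 0]) stool();
translate([921, 260, 0]) stool();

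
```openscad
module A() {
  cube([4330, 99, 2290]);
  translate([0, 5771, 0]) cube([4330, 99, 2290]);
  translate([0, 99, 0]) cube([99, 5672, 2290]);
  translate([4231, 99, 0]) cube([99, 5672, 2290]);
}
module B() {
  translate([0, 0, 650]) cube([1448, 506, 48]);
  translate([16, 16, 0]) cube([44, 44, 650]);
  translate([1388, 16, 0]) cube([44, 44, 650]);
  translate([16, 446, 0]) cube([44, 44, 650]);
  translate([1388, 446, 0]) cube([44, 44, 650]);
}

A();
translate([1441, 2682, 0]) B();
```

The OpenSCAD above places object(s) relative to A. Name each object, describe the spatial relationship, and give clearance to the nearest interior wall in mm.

A is a house frame. B is a table. The table sits inside the house frame, centred. The clearance to the nearest interior wall is 1342 mm.

Clearances: x = 1342, y = 2583; minimum 1342 mm.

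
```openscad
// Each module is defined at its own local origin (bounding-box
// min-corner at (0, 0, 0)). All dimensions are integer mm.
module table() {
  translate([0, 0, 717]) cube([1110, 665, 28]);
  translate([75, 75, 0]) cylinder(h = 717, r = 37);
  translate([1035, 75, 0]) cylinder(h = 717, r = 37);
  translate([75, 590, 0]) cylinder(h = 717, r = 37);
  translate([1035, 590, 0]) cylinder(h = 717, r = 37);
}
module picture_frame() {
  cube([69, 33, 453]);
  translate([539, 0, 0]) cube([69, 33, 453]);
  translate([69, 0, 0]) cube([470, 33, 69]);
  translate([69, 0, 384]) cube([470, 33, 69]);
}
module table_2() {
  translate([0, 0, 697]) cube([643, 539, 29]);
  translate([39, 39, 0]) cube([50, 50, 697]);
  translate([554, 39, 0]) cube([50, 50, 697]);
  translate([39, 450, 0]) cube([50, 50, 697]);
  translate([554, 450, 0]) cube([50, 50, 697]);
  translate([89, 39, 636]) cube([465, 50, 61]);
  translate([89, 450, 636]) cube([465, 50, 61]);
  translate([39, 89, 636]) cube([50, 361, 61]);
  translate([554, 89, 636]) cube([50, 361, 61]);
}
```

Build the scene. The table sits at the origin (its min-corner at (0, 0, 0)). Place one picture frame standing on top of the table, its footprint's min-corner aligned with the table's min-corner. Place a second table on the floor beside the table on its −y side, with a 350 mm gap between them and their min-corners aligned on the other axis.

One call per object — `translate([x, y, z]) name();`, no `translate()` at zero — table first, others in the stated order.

table();
translate([0, 0, 745]) picture_frame();
translate([0, -889, 0]) table_2();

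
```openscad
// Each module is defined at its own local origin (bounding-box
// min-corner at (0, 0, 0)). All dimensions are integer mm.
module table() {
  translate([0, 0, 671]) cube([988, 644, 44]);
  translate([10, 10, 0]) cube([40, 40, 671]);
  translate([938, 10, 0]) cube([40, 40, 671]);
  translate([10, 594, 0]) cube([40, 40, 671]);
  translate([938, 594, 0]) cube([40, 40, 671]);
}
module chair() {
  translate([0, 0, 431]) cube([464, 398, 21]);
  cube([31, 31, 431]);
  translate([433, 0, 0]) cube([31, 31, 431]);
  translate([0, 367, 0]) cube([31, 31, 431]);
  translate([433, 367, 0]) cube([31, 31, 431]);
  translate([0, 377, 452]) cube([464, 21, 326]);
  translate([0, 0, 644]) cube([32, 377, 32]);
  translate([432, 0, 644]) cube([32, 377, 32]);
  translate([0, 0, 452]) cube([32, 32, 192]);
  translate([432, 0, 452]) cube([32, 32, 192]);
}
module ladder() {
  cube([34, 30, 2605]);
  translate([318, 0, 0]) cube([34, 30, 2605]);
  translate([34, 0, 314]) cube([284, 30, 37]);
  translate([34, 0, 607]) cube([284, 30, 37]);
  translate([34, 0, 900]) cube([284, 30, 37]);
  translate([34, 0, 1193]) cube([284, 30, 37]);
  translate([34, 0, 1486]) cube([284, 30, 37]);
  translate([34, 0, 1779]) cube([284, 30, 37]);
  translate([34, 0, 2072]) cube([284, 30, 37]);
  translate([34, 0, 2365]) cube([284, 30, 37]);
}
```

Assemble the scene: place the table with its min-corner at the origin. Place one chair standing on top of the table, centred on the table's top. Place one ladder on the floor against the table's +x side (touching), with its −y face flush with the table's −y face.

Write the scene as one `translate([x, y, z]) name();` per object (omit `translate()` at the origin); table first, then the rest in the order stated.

table();
translate([262, 123, 715]) chair();
translate([988, 0, 0]) ladder();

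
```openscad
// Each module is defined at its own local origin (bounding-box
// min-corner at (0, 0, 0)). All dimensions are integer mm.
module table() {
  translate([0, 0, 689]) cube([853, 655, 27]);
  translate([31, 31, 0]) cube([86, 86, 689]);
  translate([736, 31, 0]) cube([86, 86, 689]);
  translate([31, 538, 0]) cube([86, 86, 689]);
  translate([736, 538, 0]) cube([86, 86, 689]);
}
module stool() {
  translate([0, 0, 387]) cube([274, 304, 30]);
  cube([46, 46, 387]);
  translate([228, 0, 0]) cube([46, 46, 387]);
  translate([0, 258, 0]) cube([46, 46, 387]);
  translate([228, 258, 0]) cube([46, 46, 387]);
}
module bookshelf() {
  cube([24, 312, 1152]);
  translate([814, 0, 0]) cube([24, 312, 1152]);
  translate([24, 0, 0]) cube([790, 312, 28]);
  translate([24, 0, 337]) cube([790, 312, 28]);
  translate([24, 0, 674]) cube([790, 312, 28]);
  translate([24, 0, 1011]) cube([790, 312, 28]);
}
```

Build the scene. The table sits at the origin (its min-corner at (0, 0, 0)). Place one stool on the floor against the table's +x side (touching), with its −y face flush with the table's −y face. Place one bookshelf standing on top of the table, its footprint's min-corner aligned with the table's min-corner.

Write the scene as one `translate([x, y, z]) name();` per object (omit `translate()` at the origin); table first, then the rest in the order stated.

table();
translate([853, 0, 0]) stool();
translate([0, 0, 716]) bookshelf();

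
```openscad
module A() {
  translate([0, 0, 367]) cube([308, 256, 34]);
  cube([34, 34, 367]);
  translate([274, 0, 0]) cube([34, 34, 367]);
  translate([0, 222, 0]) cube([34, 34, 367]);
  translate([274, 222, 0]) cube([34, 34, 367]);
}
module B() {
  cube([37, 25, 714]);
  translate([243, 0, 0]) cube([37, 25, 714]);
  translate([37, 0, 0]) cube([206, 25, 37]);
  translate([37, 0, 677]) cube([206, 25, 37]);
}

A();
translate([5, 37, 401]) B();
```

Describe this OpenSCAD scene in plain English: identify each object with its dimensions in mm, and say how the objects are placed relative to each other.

A is a four-legged stool. The seat is a 308×256×34 mm slab whose top surface is at z = 401 mm; four square legs, each 34×34 mm in cross-section, run from the floor (z = 0) to the underside of the seat, each flush with a corner of the seat.

B is a rectangular picture frame lying in the x–z plane (depth along y). The opening is 206 mm wide (x) by 640 mm tall (z), surrounded by a border 37 mm wide on all four sides. The frame is 25 mm deep and is made of two full-height vertical stiles with two horizontal rails fitted between them.

The picture frame is on top of the stool.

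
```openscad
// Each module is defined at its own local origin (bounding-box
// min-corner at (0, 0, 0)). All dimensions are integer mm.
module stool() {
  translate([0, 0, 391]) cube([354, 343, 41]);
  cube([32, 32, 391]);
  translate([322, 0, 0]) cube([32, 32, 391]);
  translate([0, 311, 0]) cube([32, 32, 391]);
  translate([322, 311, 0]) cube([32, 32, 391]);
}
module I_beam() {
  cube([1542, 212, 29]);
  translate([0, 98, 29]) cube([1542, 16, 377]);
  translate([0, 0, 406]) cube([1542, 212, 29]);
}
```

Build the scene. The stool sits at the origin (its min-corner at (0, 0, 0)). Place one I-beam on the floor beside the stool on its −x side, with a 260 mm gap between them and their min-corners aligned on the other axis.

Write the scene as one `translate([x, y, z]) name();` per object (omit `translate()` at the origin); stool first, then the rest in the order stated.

stool();
translate([-1802, 0, 0]) I_beam();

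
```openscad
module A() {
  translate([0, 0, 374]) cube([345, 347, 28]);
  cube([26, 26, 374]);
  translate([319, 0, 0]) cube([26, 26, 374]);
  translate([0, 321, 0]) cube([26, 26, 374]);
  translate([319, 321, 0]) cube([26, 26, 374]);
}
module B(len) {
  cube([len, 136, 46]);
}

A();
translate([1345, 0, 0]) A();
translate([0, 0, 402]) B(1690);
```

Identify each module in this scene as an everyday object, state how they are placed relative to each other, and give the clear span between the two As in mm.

Second stool starts at x = 1345; first ends at x = 345; clear span = 1345 − 345 = 1000 mm.

A is a stool. B is a beam. A beam spans the tops of two stools. The clear span between the two stools is 1000 mm.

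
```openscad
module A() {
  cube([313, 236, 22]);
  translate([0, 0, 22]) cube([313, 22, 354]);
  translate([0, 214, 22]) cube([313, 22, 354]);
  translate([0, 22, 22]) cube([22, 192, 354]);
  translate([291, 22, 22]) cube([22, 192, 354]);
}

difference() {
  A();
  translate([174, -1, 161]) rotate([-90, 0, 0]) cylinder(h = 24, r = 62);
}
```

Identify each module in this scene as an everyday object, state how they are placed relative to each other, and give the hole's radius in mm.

A is an open box. The open box has a circular hole through its front wall. The hole's radius is 62 mm.

The subtracted cylinder has r = 62 mm.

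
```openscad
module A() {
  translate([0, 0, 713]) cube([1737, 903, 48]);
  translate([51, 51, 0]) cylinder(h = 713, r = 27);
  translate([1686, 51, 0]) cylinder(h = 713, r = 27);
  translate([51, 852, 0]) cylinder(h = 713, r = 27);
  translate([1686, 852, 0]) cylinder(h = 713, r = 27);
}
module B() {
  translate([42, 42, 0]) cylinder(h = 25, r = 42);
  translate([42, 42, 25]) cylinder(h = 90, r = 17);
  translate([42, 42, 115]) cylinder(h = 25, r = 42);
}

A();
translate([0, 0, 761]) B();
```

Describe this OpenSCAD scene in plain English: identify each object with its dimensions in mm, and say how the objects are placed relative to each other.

A is a table with a 1737×903 mm rectangular top, 48 mm thick, top surface at z = 761 mm, supported by four round legs of 54 mm diameter, each leg's bounding box inset 24 mm from the nearest pair of top edges, running from the floor.

B is a spool: two coaxial disc flanges of radius 42 mm and thickness 25 mm, joined by a core cylinder of radius 17 mm and height 90 mm. The lower flange rests on z = 0 and the three cylinders share a vertical axis.

The spool is on top of the table.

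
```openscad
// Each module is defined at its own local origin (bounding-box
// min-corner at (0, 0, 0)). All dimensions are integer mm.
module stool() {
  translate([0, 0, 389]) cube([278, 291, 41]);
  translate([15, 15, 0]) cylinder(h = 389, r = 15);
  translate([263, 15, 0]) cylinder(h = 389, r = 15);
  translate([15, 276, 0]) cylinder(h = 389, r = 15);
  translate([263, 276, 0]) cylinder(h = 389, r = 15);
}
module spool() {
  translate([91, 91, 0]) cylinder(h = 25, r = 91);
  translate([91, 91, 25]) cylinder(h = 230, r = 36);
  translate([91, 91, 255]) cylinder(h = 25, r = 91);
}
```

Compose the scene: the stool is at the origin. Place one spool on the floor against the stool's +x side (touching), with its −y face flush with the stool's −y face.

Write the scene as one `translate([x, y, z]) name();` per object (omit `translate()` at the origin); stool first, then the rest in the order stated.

stool();
translate([278, 0, 0]) spool();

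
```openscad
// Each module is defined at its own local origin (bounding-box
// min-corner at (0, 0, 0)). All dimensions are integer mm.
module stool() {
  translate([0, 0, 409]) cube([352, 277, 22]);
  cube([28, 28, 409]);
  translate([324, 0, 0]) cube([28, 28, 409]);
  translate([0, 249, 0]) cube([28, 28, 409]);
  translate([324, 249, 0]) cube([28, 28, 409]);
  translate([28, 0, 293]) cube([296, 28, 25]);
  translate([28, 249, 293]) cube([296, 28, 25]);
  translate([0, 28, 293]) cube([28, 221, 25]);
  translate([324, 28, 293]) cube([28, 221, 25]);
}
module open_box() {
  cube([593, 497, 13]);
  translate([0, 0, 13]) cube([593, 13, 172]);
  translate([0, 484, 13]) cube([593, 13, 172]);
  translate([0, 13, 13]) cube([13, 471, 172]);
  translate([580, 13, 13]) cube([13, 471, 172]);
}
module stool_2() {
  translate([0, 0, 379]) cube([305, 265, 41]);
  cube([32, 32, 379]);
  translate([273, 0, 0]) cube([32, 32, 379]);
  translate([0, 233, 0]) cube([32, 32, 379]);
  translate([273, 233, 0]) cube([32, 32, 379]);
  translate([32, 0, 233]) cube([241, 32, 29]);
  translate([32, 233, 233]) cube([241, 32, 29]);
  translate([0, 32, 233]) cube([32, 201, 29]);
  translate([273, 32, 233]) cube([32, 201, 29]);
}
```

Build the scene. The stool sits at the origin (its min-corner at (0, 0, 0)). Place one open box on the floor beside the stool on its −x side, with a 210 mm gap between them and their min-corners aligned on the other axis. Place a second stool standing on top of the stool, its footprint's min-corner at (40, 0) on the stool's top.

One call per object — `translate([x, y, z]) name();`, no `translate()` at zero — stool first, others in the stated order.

stool();
translate([-803, 0, 0]) open_box();
translate([40, 0, 431]) stool_2();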